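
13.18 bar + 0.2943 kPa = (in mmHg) 9888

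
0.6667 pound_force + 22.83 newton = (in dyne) 2.58e+06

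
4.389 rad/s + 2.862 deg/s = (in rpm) 42.39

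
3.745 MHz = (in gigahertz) 0.003745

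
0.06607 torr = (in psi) 0.001278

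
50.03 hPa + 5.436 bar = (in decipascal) 5.486e+06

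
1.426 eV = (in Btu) 2.165e-22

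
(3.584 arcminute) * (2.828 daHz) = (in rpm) 0.2815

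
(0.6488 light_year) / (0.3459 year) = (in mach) 1.653e+06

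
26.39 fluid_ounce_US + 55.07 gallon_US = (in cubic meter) 0.2092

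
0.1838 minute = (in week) 1.823e-05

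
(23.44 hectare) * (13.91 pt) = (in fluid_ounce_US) 3.889e+07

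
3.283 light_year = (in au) 2.076e+05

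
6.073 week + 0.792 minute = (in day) 42.51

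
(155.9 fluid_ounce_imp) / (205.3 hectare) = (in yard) 2.36e-09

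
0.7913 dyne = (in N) 7.913e-06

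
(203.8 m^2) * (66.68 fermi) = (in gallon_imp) 2.989e-09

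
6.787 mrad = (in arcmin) 23.33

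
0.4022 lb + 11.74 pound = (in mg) 5.508e+06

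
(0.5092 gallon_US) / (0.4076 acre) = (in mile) 7.261e-10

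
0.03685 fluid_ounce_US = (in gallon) 0.0002879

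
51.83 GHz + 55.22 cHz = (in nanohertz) 5.183e+19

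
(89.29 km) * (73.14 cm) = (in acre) 16.14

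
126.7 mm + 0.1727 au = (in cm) 2.584e+12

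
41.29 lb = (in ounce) 660.6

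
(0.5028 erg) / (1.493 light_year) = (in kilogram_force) 3.63e-25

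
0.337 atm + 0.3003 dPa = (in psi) 4.953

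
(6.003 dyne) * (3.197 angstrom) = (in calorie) 4.587e-15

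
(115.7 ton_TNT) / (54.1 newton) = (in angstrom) 8.948e+19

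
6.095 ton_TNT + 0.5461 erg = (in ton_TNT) 6.095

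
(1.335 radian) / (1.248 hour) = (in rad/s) 0.0002971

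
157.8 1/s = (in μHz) 1.578e+08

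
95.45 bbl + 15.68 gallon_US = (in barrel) 95.82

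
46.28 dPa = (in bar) 4.628e-05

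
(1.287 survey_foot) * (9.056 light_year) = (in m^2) 3.361e+16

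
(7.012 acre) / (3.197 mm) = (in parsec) 2.877e-10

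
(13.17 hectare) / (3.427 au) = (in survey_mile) 1.596e-10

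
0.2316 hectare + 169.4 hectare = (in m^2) 1.696e+06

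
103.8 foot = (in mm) 3.164e+04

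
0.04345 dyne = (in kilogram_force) 4.431e-08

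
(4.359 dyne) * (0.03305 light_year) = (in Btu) 1.292e+07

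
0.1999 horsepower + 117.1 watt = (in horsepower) 0.3569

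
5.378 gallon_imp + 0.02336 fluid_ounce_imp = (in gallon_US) 6.459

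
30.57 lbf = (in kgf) 13.87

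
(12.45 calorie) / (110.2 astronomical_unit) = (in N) 3.16e-12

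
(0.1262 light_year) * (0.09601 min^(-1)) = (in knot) 3.714e+12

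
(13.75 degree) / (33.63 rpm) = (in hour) 1.893e-05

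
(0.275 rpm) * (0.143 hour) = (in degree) 849.4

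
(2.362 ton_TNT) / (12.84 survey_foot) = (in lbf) 5.677e+08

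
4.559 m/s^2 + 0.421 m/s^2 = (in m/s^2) 4.98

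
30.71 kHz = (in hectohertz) 307.1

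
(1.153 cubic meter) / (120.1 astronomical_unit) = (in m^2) 6.417e-14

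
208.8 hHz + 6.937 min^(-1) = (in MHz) 0.02088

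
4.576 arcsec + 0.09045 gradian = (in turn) 0.0002297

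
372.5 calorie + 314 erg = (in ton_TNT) 3.725e-07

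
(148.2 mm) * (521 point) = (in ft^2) 0.2932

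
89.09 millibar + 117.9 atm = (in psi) 1734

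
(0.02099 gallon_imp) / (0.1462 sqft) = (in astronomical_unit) 4.696e-14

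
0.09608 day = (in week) 0.01373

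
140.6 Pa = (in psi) 0.02039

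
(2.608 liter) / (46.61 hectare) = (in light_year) 5.914e-25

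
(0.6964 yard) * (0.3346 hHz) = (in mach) 0.06258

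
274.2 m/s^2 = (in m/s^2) 274.2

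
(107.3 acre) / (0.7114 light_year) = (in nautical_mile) 3.484e-14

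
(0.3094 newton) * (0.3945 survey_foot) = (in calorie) 0.008892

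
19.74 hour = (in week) 0.1175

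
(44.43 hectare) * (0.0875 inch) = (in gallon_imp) 2.172e+05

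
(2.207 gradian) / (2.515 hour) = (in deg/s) 0.0002194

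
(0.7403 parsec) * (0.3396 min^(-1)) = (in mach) 3.797e+11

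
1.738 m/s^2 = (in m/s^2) 1.738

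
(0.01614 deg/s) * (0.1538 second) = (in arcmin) 0.1489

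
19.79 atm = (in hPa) 2.005e+04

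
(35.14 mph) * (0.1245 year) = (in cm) 6.168e+09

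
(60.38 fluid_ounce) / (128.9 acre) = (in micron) 0.003423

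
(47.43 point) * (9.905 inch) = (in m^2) 0.00421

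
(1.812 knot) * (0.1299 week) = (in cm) 7.323e+06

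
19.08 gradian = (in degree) 17.17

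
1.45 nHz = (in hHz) 1.45e-11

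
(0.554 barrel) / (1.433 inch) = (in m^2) 2.42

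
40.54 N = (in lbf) 9.114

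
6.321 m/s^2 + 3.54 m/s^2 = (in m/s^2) 9.861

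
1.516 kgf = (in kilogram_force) 1.516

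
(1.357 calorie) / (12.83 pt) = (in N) 1254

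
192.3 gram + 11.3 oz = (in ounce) 18.08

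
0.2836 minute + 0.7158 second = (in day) 0.0002052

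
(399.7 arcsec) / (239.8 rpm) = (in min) 1.286e-06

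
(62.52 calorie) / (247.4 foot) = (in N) 3.469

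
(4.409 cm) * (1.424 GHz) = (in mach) 1.844e+05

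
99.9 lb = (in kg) 45.31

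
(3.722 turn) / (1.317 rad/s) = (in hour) 0.004933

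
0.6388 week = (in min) 6439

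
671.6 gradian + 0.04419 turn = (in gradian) 689.3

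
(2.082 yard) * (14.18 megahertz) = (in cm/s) 2.7e+09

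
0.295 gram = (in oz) 0.01041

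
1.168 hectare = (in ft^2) 1.257e+05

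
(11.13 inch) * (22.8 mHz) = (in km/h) 0.0232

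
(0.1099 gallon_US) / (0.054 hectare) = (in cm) 7.704e-05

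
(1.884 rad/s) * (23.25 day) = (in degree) 2.168e+08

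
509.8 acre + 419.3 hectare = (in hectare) 625.6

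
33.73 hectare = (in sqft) 3.631e+06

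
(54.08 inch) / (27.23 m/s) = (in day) 5.839e-07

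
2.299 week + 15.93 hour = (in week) 2.394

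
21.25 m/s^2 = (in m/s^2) 21.25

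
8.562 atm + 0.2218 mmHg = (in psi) 125.8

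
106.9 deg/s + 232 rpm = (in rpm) 249.8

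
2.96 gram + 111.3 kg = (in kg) 111.3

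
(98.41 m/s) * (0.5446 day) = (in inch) 1.823e+08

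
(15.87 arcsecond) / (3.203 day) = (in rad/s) 2.78e-10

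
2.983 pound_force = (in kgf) 1.353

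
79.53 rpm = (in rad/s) 8.328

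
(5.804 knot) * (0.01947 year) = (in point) 5.197e+09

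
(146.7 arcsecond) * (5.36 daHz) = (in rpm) 0.364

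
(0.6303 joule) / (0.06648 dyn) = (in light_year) 1.002e-10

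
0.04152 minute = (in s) 2.491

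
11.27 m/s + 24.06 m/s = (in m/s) 35.33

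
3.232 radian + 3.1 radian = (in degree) 362.8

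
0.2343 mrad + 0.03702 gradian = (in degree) 0.04674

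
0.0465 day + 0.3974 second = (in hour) 1.116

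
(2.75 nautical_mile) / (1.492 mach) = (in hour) 0.002785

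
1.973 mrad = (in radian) 0.001973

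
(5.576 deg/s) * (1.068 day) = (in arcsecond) 1.852e+09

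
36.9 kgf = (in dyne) 3.619e+07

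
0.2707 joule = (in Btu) 0.0002566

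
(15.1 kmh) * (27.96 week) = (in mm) 7.093e+10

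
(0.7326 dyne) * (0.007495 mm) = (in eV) 3.427e+08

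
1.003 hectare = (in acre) 2.478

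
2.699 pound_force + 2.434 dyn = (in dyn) 1.201e+06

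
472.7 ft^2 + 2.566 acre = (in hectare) 1.043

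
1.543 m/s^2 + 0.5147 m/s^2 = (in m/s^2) 2.058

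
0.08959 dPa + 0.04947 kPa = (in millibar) 0.4948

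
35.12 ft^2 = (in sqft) 35.12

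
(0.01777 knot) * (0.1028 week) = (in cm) 5.684e+04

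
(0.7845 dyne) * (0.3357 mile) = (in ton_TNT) 1.013e-12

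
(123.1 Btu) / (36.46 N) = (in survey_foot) 1.169e+04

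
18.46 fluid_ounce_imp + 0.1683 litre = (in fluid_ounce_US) 23.43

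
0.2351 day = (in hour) 5.642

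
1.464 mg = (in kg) 1.464e-06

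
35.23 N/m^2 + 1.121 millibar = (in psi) 0.02137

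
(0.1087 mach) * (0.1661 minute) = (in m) 368.9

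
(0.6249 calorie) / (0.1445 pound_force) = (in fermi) 4.068e+15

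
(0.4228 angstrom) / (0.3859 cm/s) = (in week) 1.812e-14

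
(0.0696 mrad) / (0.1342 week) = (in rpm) 8.189e-09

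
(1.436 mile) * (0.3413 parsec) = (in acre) 6.014e+15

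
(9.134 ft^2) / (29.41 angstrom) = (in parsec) 9.351e-09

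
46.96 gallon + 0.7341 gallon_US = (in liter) 180.5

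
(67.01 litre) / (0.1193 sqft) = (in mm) 6046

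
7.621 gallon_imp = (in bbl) 0.2179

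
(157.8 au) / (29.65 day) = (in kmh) 3.317e+07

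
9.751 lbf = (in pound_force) 9.751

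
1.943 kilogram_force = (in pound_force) 4.284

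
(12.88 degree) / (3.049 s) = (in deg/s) 4.224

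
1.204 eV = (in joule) 1.929e-19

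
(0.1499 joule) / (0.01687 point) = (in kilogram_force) 2568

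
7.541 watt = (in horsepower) 0.01011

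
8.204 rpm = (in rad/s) 0.8591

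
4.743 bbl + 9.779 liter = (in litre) 763.9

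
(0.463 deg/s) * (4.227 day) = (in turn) 469.7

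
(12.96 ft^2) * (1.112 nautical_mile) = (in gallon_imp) 5.454e+05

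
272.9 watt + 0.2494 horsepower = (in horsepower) 0.6154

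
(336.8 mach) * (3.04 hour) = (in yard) 1.373e+09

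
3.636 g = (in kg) 0.003636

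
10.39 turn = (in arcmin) 2.244e+05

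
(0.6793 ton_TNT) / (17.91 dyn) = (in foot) 5.206e+13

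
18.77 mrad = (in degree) 1.075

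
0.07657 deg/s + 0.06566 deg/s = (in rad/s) 0.002482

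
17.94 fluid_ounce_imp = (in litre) 0.5097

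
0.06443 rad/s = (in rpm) 0.6153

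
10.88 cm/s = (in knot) 0.2115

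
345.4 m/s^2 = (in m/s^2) 345.4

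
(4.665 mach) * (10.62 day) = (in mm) 1.457e+12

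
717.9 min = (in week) 0.07122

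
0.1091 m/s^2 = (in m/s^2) 0.1091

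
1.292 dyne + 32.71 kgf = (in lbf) 72.11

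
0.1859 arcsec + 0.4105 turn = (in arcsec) 5.32e+05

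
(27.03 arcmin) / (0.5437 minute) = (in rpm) 0.002302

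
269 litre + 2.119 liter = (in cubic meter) 0.2711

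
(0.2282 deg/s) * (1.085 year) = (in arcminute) 4.685e+08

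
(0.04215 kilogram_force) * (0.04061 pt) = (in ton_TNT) 1.415e-15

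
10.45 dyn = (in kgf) 1.066e-05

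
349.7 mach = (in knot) 2.315e+05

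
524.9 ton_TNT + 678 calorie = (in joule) 2.196e+12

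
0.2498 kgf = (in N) 2.45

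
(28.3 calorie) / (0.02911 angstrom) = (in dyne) 4.068e+18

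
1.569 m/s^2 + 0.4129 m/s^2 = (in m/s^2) 1.982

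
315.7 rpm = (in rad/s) 33.06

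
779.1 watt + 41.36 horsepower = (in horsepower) 42.4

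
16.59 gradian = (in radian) 0.2606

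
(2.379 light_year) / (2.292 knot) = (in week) 3.156e+10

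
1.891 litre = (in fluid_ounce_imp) 66.55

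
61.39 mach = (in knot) 4.063e+04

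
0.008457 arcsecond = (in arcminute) 0.0001409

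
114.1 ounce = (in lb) 7.131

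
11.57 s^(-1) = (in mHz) 1.157e+04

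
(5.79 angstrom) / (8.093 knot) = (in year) 4.41e-18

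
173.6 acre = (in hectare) 70.25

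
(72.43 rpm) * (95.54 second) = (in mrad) 7.247e+05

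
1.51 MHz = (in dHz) 1.51e+07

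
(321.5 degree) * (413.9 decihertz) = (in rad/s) 232.2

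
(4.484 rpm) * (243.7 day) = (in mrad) 9.887e+09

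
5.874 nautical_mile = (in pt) 3.084e+07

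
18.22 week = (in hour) 3061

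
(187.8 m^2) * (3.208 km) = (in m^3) 6.025e+05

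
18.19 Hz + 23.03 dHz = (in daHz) 2.049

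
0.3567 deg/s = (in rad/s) 0.006226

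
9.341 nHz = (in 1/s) 9.341e-09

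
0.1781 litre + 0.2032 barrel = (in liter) 32.48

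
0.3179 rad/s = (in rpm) 3.036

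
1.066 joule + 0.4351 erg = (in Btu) 0.00101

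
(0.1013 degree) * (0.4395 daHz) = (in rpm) 0.0742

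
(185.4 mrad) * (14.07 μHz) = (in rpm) 2.491e-05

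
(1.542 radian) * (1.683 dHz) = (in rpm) 2.478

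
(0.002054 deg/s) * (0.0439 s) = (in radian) 1.574e-06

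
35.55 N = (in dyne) 3.555e+06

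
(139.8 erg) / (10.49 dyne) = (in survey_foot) 0.4372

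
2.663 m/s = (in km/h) 9.587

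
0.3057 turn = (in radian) 1.921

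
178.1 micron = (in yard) 0.0001948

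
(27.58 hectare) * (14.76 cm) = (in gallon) 1.075e+07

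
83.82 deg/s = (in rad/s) 1.463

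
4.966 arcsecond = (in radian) 2.408e-05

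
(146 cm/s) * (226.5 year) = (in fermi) 1.043e+25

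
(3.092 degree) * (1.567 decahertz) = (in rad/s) 0.8456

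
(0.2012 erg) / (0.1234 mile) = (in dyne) 1.013e-05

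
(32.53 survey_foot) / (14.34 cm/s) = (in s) 69.14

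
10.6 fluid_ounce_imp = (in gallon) 0.07956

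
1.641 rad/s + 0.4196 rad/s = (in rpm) 19.68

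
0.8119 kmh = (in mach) 0.0006623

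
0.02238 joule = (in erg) 2.238e+05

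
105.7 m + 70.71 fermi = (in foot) 346.8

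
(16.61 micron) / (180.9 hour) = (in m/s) 2.551e-11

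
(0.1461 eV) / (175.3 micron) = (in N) 1.335e-16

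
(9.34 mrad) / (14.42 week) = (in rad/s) 1.071e-09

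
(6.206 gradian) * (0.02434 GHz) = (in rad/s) 2.373e+06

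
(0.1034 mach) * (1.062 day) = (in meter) 3.231e+06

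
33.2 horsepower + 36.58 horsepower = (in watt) 5.203e+04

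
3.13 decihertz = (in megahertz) 3.13e-07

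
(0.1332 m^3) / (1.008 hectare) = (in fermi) 1.321e+10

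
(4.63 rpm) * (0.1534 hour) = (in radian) 267.8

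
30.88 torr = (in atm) 0.04063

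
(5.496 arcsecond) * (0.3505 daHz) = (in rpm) 0.0008918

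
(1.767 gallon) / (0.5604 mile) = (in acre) 1.833e-09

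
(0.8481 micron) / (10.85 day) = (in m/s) 9.047e-13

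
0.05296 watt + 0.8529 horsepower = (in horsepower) 0.853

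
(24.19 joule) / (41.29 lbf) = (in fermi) 1.317e+14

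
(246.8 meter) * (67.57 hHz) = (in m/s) 1.668e+06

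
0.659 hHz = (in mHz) 6.59e+04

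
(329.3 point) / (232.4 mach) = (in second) 1.468e-06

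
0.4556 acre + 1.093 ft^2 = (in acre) 0.4556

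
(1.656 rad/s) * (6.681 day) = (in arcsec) 1.972e+11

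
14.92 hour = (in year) 0.001703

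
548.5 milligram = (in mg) 548.5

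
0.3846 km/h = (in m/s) 0.1068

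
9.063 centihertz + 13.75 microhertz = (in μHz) 9.064e+04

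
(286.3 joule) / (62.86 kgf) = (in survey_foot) 1.524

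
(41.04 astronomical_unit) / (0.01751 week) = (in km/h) 2.087e+09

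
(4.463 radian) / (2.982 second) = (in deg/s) 85.75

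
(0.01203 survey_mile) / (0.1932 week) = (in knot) 0.0003221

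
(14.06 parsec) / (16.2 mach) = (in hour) 2.185e+10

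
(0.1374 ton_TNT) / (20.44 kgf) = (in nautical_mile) 1549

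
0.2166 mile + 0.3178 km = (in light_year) 7.044e-14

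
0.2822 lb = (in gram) 128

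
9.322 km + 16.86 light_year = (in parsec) 5.169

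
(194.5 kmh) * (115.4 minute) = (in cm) 3.741e+07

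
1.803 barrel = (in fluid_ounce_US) 9693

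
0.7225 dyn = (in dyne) 0.7225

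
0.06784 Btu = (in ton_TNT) 1.711e-08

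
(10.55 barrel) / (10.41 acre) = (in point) 0.1129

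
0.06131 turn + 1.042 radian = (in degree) 81.77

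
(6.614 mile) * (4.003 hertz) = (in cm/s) 4.261e+06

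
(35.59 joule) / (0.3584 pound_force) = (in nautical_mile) 0.01205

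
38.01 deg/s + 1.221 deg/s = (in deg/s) 39.23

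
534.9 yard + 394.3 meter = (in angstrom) 8.834e+12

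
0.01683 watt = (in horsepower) 2.257e-05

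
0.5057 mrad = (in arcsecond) 104.3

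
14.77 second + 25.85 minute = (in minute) 26.1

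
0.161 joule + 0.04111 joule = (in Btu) 0.0001916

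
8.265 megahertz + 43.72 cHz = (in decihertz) 8.265e+07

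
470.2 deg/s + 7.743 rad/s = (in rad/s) 15.95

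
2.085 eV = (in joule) 3.341e-19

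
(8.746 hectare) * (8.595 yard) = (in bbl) 4.323e+06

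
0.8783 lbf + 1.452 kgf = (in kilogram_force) 1.85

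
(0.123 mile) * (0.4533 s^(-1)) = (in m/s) 89.73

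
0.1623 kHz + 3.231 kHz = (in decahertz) 339.3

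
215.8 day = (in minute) 3.108e+05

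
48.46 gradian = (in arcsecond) 1.57e+05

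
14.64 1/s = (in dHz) 146.4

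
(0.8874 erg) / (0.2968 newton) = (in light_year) 3.16e-23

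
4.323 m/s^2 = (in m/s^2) 4.323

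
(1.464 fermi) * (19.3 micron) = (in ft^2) 3.041e-19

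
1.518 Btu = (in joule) 1602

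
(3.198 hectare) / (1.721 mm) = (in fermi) 1.858e+22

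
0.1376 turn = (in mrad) 864.6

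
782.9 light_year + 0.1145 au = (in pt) 2.1e+22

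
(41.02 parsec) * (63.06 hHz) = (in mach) 2.344e+19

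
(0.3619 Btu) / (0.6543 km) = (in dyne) 5.836e+04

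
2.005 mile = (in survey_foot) 1.059e+04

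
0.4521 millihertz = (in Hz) 0.0004521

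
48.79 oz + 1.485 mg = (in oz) 48.79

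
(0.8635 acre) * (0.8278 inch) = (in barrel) 462.1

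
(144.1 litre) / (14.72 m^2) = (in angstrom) 9.789e+07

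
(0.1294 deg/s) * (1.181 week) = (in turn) 256.7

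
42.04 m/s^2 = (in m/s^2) 42.04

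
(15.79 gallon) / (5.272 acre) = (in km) 2.802e-09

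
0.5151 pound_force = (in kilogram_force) 0.2336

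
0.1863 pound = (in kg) 0.0845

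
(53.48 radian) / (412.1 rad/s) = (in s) 0.1298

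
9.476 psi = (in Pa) 6.533e+04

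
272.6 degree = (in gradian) 302.9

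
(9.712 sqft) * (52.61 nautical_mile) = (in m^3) 8.791e+04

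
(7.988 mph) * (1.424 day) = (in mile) 273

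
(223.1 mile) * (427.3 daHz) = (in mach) 4.506e+06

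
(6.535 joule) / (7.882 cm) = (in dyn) 8.291e+06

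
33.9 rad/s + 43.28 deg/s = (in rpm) 330.9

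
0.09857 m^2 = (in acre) 2.436e-05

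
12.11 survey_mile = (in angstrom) 1.949e+14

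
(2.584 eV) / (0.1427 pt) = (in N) 8.224e-15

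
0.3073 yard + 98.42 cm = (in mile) 0.0007862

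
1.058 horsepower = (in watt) 789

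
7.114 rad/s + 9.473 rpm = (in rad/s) 8.106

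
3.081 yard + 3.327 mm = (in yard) 3.085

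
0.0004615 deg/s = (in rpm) 7.692e-05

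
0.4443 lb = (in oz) 7.109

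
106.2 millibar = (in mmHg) 79.66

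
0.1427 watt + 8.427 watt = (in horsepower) 0.01149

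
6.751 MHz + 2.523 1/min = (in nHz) 6.751e+15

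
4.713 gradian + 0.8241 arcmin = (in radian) 0.07427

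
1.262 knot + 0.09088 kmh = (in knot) 1.311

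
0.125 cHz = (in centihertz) 0.125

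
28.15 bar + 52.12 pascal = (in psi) 408.3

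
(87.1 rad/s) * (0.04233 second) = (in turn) 0.5868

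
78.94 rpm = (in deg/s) 473.6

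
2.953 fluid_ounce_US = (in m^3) 8.733e-05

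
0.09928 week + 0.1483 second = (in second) 6.004e+04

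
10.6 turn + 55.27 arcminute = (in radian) 66.62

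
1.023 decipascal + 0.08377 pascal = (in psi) 2.699e-05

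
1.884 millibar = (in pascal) 188.4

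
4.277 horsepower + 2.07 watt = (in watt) 3191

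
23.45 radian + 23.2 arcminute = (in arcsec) 4.838e+06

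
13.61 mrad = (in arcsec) 2807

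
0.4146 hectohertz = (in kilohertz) 0.04146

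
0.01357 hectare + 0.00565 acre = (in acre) 0.03918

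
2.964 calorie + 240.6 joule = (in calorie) 60.47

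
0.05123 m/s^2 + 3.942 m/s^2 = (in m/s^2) 3.993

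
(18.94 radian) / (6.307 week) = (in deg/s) 0.0002845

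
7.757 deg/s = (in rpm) 1.293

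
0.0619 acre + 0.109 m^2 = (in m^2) 250.6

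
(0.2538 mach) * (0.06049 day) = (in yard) 4.939e+05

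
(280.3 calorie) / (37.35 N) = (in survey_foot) 103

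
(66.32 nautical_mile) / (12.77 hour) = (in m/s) 2.672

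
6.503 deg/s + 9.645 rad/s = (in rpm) 93.19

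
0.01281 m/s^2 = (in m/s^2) 0.01281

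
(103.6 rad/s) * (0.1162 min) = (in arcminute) 2.483e+06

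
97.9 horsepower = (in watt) 7.3e+04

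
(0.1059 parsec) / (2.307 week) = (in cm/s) 2.342e+11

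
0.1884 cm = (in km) 1.884e-06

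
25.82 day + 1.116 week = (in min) 4.843e+04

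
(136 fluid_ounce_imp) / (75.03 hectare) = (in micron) 0.00515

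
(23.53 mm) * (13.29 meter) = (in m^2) 0.3127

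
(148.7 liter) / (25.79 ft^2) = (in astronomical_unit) 4.149e-13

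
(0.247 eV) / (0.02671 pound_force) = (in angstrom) 3.331e-09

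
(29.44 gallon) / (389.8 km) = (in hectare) 2.859e-11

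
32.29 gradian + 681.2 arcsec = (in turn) 0.08125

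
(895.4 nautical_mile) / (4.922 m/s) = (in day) 3.899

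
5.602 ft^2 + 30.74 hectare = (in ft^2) 3.309e+06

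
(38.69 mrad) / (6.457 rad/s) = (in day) 6.935e-08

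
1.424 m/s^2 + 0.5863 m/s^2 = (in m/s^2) 2.01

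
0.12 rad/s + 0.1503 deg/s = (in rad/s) 0.1226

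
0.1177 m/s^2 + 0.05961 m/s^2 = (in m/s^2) 0.1773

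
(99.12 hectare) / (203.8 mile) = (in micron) 3.022e+06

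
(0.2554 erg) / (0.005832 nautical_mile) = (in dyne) 0.0002365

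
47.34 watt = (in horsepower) 0.06348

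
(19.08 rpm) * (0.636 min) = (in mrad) 7.625e+04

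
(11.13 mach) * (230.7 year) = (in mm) 2.757e+16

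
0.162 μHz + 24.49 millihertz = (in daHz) 0.002449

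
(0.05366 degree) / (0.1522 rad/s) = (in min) 0.0001026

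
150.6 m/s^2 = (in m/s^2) 150.6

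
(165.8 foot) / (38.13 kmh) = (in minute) 0.07952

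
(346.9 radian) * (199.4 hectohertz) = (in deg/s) 3.963e+08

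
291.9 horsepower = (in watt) 2.177e+05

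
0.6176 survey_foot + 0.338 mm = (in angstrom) 1.886e+09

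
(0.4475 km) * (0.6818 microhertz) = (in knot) 0.0005931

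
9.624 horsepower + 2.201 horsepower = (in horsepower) 11.83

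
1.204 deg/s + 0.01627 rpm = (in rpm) 0.2169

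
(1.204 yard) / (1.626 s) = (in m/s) 0.6771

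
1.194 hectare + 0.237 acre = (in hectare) 1.29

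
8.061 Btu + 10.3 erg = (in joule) 8505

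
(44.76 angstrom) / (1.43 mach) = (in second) 9.193e-12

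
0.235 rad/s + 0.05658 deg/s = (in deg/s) 13.52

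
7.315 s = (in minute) 0.1219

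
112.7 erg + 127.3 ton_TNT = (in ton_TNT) 127.3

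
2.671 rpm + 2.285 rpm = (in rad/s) 0.519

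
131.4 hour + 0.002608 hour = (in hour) 131.4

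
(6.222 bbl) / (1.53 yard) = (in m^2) 0.7071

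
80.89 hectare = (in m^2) 8.089e+05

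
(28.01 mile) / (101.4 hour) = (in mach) 0.0003627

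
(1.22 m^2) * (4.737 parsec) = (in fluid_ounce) 6.03e+21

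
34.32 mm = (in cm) 3.432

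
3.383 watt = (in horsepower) 0.004537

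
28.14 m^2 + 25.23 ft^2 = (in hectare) 0.003048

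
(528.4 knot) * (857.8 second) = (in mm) 2.332e+08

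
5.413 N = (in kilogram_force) 0.552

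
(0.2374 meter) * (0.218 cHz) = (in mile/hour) 0.001158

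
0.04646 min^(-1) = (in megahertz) 7.743e-10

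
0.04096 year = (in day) 14.95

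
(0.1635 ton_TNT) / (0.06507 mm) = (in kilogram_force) 1.072e+12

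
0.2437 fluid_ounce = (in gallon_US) 0.001904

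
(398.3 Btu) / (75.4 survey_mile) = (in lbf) 0.7785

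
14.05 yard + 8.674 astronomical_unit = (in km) 1.298e+09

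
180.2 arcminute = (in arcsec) 1.081e+04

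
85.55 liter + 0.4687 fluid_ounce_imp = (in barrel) 0.5382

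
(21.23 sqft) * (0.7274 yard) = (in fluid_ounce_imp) 4.617e+04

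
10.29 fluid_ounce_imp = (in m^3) 0.0002924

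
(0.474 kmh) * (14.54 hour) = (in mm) 6.892e+06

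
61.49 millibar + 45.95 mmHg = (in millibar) 122.8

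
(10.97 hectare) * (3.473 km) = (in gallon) 1.006e+11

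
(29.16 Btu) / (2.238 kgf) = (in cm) 1.402e+05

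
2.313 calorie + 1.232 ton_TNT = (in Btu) 4.886e+06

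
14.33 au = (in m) 2.144e+12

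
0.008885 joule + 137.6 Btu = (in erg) 1.452e+12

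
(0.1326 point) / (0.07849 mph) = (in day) 1.543e-08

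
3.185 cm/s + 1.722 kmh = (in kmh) 1.837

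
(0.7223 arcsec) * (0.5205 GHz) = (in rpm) 1.741e+04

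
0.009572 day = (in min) 13.78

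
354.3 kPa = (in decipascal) 3.543e+06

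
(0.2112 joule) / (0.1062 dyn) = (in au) 1.329e-06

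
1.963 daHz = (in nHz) 1.963e+10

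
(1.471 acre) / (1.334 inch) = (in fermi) 1.757e+20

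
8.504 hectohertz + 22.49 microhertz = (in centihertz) 8.504e+04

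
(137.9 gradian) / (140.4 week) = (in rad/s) 2.551e-08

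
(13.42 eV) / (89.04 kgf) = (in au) 1.646e-32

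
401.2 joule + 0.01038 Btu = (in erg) 4.122e+09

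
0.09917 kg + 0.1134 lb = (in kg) 0.1506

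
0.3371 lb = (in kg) 0.1529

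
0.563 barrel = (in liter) 89.51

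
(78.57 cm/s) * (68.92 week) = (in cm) 3.275e+09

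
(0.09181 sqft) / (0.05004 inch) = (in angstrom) 6.711e+10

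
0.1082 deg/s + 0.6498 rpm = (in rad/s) 0.06994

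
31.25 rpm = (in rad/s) 3.272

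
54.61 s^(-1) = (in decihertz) 546.1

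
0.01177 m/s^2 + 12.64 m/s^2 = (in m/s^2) 12.65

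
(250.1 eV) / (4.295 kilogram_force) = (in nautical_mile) 5.137e-22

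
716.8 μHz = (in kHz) 7.168e-07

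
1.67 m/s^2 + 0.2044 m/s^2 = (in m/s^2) 1.874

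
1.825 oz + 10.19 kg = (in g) 1.024e+04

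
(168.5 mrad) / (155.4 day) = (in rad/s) 1.255e-08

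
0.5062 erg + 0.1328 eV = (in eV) 3.159e+11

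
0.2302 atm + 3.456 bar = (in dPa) 3.689e+06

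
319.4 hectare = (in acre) 789.3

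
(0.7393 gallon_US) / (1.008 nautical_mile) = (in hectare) 1.499e-10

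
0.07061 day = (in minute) 101.7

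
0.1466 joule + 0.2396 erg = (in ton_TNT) 3.504e-11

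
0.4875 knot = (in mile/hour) 0.561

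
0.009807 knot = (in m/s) 0.005045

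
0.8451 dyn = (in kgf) 8.618e-07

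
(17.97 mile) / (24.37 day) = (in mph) 0.03072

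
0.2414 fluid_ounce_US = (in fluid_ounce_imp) 0.2513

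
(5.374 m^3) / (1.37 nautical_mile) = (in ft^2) 0.0228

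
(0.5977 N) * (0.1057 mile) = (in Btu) 0.09637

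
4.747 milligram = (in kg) 4.747e-06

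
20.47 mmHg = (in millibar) 27.29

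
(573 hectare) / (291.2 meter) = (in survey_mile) 12.23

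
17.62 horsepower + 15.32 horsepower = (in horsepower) 32.94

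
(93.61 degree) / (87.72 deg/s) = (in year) 3.384e-08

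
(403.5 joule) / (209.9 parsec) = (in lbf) 1.401e-17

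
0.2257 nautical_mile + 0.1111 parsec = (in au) 2.292e+04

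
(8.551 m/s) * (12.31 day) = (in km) 9095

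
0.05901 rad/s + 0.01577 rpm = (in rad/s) 0.06066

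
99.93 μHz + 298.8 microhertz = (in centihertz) 0.03987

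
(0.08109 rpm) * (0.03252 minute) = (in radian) 0.01657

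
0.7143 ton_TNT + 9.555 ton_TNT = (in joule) 4.297e+10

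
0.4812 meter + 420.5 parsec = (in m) 1.298e+19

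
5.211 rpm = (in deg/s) 31.27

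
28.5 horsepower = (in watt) 2.125e+04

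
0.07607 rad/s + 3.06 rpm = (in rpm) 3.786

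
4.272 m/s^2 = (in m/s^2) 4.272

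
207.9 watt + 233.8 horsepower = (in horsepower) 234.1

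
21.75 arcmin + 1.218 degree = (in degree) 1.58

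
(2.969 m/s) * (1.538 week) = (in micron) 2.762e+12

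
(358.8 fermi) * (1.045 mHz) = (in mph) 8.387e-16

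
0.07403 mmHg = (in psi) 0.001432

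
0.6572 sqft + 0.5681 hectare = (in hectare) 0.5681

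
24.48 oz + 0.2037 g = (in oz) 24.49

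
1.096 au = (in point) 4.648e+14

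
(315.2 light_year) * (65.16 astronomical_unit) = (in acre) 7.183e+27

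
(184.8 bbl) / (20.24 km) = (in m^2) 0.001452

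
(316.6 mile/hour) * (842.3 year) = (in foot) 1.233e+13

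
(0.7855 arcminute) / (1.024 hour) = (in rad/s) 6.198e-08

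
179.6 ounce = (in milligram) 5.092e+06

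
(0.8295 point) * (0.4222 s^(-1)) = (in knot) 0.0002402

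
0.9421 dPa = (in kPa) 9.421e-05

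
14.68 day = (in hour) 352.3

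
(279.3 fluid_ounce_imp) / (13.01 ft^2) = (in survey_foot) 0.02154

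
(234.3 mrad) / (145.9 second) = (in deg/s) 0.09201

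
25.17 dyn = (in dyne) 25.17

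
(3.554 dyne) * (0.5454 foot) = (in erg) 59.08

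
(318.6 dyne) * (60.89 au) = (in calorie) 6.936e+09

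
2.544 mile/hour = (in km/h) 4.094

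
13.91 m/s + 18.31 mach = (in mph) 1.398e+04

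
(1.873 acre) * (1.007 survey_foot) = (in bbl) 1.463e+04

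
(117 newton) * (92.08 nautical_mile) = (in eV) 1.245e+26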